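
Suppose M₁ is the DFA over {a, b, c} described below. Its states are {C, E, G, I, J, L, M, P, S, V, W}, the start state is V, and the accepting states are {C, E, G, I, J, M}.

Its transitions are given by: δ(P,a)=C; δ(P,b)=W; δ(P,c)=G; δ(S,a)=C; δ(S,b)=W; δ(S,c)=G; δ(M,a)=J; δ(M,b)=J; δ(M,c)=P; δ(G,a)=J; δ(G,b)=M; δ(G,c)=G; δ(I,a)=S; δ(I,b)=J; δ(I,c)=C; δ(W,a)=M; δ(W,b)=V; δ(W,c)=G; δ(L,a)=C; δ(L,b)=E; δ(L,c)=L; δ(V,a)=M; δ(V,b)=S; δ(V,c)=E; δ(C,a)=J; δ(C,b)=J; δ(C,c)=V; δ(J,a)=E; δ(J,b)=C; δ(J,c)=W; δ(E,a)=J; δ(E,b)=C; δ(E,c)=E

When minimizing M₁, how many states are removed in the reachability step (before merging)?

2

BFS from V reaches {C, E, G, J, M, P, S, V, W}; the 2 state(s) I, L are never visited.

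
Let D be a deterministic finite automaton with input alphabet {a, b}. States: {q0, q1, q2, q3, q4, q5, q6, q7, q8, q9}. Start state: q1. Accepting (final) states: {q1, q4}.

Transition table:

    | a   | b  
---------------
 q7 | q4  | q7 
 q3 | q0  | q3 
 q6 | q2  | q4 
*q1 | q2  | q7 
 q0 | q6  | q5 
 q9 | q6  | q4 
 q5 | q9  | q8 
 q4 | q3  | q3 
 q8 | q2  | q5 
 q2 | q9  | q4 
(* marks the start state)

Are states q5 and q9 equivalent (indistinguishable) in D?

No

Every state is reachable, so we keep all 10.
Initial partition by acceptance: {q1,q4} | {q0,q2,q3,q5,q6,q7,q8,q9}.
Split {q0,q2,q3,q5,q6,q7,q8,q9} by δ(·,a) → {q0,q2,q3,q5,q6,q8,q9} and {q7}.
Split {q1,q4} by δ(·,b) → {q1} and {q4}.
On input b, block {q0,q2,q3,q5,q6,q8,q9} splits into {q0,q3,q5,q8} and {q2,q6,q9}.
Split {q0,q3,q5,q8} by δ(·,a) → {q0,q5,q8} and {q3}.
Stable partition: {q1} | {q0,q5,q8} | {q7} | {q4} | {q2,q6,q9} | {q3} — 6 equivalence classes.
q5 and q9 end up in different blocks, so they are distinguishable. For instance, the string 'b' is accepted from only q9.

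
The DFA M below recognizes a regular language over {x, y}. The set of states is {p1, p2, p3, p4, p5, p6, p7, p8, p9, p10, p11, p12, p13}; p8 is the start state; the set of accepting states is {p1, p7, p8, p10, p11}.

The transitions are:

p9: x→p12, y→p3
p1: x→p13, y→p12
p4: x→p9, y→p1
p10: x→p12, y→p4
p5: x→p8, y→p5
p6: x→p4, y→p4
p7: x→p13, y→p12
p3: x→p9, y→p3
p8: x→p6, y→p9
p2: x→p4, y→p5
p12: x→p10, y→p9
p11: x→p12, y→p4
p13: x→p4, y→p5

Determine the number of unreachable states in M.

BFS from p8 reaches {p1, p3, p4, p5, p6, p8, p9, p10, p12, p13}; the 3 state(s) p2, p7, p11 are never visited.

3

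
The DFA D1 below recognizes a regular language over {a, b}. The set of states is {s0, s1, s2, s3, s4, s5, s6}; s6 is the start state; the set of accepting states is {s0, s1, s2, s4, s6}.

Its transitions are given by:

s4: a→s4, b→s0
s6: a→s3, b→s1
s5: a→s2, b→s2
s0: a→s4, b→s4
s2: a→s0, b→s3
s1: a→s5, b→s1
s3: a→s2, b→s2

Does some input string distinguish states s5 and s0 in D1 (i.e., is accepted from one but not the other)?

All states are reachable from the start state.
Initial partition by acceptance: {s0,s1,s2,s4,s6} | {s3,s5}.
Refine {s0,s1,s2,s4,s6} on symbol a: members go to different blocks, giving {s0,s2,s4} and {s1,s6}.
On input b, block {s0,s2,s4} splits into {s0,s4} and {s2}.
Stable partition: {s0,s4} | {s3,s5} | {s1,s6} | {s2} — 4 equivalence classes.
s5 and s0 end up in different blocks, so they are distinguishable. For instance, the string 'ε' is accepted from only s0.

Yes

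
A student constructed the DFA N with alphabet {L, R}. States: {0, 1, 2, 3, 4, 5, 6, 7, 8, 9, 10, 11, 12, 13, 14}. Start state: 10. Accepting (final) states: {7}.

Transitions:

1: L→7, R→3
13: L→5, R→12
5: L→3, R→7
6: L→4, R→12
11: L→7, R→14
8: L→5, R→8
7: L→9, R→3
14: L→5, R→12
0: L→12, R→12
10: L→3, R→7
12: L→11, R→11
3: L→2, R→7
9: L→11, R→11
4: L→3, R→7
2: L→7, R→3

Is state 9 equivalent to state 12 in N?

Yes

First remove the unreachable states {0,1,4,6,8,13}; 9 states remain.
P0 = {7} | {2,3,5,9,10,11,12,14}.
Split {2,3,5,9,10,11,12,14} by δ(·,L) → {3,5,9,10,12,14} and {2,11}.
Refine {3,5,9,10,12,14} on symbol L: members go to different blocks, giving {3,9,12} and {5,10,14}.
Split {3,9,12} by δ(·,R) → {9,12} and {3}.
Split {2,11} by δ(·,R) → {2} and {11}.
Refine {5,10,14} on symbol L: members go to different blocks, giving {5,10} and {14}.
Stable partition: {7} | {9,12} | {2} | {5,10} | {3} | {11} | {14} — 7 equivalence classes.
9 and 12 lie in the same block of the stable partition, so they are equivalent — no string distinguishes them.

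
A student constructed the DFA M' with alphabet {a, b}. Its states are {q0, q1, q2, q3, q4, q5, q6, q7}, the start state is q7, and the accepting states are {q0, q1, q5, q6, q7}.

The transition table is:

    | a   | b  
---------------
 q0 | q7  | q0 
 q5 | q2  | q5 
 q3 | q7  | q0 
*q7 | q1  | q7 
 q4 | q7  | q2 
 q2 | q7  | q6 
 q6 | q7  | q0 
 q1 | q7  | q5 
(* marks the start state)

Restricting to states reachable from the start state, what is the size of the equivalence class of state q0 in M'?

Reachable states from the start: {q0,q1,q2,q5,q6,q7}. Unreachable: {q3,q4} — drop them.
Start with accepting vs non-accepting: {q0,q1,q5,q6,q7} | {q2}.
Refine {q0,q1,q5,q6,q7} on symbol a: members go to different blocks, giving {q0,q1,q6,q7} and {q5}.
Split {q0,q1,q6,q7} by δ(·,b) → {q0,q6,q7} and {q1}.
Split {q0,q6,q7} by δ(·,a) → {q0,q6} and {q7}.
Stable partition: {q0,q6} | {q2} | {q5} | {q1} | {q7} — 5 equivalence classes.
State q0 belongs to the block {q0,q6}, which has 2 states.

2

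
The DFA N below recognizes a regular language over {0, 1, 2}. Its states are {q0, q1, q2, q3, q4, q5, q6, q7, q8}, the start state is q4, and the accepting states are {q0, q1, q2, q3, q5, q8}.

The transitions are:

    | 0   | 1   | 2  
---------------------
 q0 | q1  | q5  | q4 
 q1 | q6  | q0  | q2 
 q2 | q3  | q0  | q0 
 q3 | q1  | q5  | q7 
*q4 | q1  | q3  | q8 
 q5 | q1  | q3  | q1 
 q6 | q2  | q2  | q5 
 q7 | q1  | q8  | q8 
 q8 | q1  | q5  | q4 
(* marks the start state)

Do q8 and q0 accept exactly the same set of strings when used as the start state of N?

Yes

Every state is reachable, so we keep all 9.
P0 = {q0,q1,q2,q3,q5,q8} | {q4,q6,q7}.
Split {q0,q1,q2,q3,q5,q8} by δ(·,0) → {q0,q2,q3,q5,q8} and {q1}.
On input 0, block {q0,q2,q3,q5,q8} splits into {q0,q3,q5,q8} and {q2}.
On input 2, block {q0,q3,q5,q8} splits into {q0,q3,q8} and {q5}.
On input 0, block {q4,q6,q7} splits into {q4,q7} and {q6}.
The partition is now stable with 6 blocks: {q0,q3,q8} | {q4,q7} | {q1} | {q2} | {q5} | {q6}.
q8 and q0 lie in the same block of the stable partition, so they are equivalent — no string distinguishes them.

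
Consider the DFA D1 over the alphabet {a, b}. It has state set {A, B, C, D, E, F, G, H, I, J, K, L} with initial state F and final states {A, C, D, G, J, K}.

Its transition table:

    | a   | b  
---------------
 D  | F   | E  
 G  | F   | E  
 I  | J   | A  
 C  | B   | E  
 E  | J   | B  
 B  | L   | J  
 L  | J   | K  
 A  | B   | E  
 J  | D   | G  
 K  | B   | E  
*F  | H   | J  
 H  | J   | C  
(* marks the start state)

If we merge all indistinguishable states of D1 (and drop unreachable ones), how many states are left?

5

Reachable states from the start: {B,C,D,E,F,G,H,J,K,L}. Unreachable: {A,I} — drop them.
Start with accepting vs non-accepting: {C,D,G,J,K} | {B,E,F,H,L}.
Refine {C,D,G,J,K} on symbol a: members go to different blocks, giving {C,D,G,K} and {J}.
Refine {B,E,F,H,L} on symbol a: members go to different blocks, giving {E,H,L} and {B,F}.
On input b, block {E,H,L} splits into {H,L} and {E}.
Stable partition: {C,D,G,K} | {H,L} | {J} | {B,F} | {E} — 5 equivalence classes.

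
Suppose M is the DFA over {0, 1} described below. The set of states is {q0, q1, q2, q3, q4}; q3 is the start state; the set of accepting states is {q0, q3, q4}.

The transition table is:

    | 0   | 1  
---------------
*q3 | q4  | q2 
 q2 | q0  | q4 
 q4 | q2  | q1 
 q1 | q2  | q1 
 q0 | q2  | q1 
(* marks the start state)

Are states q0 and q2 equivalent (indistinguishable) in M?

Initial partition by acceptance: {q0,q3,q4} | {q1,q2}.
Refine {q0,q3,q4} on symbol 0: members go to different blocks, giving {q0,q4} and {q3}.
Split {q1,q2} by δ(·,0) → {q1} and {q2}.
The partition is now stable with 4 blocks: {q0,q4} | {q1} | {q3} | {q2}.
q0 and q2 end up in different blocks, so they are distinguishable. For instance, the string 'ε' is accepted from only q0.

No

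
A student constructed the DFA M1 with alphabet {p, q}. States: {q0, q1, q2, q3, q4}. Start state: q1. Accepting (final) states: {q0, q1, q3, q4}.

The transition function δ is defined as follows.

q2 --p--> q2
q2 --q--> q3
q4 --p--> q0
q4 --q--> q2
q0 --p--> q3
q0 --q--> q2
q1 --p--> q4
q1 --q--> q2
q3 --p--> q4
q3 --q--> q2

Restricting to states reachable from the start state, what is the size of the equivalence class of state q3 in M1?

Start with accepting vs non-accepting: {q0,q1,q3,q4} | {q2}.
The partition is now stable with 2 blocks: {q0,q1,q3,q4} | {q2}.
The equivalence class containing q3 is {q0,q1,q3,q4}, of size 4.

4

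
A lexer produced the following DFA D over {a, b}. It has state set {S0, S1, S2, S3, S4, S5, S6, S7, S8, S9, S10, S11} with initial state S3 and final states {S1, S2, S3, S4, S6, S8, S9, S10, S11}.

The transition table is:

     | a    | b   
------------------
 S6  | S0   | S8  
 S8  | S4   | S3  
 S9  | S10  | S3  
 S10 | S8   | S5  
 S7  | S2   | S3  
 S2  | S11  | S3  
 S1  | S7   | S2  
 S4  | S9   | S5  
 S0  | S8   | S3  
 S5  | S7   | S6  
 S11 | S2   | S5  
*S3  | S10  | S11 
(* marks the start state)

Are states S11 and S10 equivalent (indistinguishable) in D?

Reachable states from the start: {S0,S2,S3,S4,S5,S6,S7,S8,S9,S10,S11}. Unreachable: {S1} — drop them.
Initial partition by acceptance: {S2,S3,S4,S6,S8,S9,S10,S11} | {S0,S5,S7}.
Split {S2,S3,S4,S6,S8,S9,S10,S11} by δ(·,a) → {S2,S3,S4,S8,S9,S10,S11} and {S6}.
Refine {S2,S3,S4,S8,S9,S10,S11} on symbol b: members go to different blocks, giving {S2,S3,S8,S9} and {S4,S10,S11}.
Split {S2,S3,S8,S9} by δ(·,b) → {S2,S8,S9} and {S3}.
Refine {S0,S5,S7} on symbol a: members go to different blocks, giving {S0,S7} and {S5}.
Stable partition: {S2,S8,S9} | {S0,S7} | {S6} | {S4,S10,S11} | {S3} | {S5} — 6 equivalence classes.
S11 and S10 lie in the same block of the stable partition, so they are equivalent — no string distinguishes them.

Yes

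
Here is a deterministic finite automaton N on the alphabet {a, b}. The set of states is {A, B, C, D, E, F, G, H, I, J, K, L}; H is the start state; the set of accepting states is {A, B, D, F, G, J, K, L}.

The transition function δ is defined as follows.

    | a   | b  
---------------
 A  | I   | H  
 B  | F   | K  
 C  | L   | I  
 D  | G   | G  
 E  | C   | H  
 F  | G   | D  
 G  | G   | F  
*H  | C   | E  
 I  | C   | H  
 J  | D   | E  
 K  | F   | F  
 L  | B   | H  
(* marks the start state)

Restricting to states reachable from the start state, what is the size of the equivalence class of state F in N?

States {A,J} cannot be reached from the start state, so discard them.
Start with accepting vs non-accepting: {B,D,F,G,K,L} | {C,E,H,I}.
Split {B,D,F,G,K,L} by δ(·,b) → {B,D,F,G,K} and {L}.
Refine {C,E,H,I} on symbol a: members go to different blocks, giving {E,H,I} and {C}.
No further refinement is possible. Final partition (4 blocks): {B,D,F,G,K} | {E,H,I} | {L} | {C}.
The equivalence class containing F is {B,D,F,G,K}, of size 5.

5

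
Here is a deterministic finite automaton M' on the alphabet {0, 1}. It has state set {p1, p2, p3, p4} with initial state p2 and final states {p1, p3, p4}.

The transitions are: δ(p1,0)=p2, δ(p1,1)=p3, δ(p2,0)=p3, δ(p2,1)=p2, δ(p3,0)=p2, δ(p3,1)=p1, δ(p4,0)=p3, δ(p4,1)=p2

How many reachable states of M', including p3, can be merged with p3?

2

First remove the unreachable states {p4}; 3 states remain.
Start with accepting vs non-accepting: {p1,p3} | {p2}.
No further refinement is possible. Final partition (2 blocks): {p1,p3} | {p2}.
State p3 belongs to the block {p1,p3}, which has 2 states.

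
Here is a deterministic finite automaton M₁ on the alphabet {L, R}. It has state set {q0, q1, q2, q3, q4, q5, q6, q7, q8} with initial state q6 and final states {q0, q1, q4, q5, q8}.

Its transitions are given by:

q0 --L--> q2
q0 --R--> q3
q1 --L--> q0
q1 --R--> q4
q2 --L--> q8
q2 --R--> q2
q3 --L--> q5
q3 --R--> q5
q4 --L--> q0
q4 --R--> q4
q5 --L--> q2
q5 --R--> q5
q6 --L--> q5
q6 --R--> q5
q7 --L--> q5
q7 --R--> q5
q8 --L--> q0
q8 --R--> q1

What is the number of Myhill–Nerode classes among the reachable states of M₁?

States {q7} cannot be reached from the start state, so discard them.
Start with accepting vs non-accepting: {q0,q1,q4,q5,q8} | {q2,q3,q6}.
Refine {q0,q1,q4,q5,q8} on symbol L: members go to different blocks, giving {q1,q4,q8} and {q0,q5}.
Split {q2,q3,q6} by δ(·,L) → {q3,q6} and {q2}.
Split {q0,q5} by δ(·,R) → {q0} and {q5}.
No further refinement is possible. Final partition (5 blocks): {q1,q4,q8} | {q3,q6} | {q0} | {q2} | {q5}.

5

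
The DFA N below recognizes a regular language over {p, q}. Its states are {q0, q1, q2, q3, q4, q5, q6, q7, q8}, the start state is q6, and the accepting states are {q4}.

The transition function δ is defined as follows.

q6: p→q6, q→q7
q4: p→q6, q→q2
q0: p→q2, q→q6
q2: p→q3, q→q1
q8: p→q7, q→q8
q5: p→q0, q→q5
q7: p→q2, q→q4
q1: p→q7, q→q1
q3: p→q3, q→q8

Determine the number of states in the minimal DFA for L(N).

Reachable states from the start: {q1,q2,q3,q4,q6,q7,q8}. Unreachable: {q0,q5} — drop them.
P0 = {q4} | {q1,q2,q3,q6,q7,q8}.
Split {q1,q2,q3,q6,q7,q8} by δ(·,q) → {q1,q2,q3,q6,q8} and {q7}.
Split {q1,q2,q3,q6,q8} by δ(·,p) → {q2,q3,q6} and {q1,q8}.
On input q, block {q2,q3,q6} splits into {q2,q3} and {q6}.
No further refinement is possible. Final partition (5 blocks): {q4} | {q2,q3} | {q7} | {q1,q8} | {q6}.

5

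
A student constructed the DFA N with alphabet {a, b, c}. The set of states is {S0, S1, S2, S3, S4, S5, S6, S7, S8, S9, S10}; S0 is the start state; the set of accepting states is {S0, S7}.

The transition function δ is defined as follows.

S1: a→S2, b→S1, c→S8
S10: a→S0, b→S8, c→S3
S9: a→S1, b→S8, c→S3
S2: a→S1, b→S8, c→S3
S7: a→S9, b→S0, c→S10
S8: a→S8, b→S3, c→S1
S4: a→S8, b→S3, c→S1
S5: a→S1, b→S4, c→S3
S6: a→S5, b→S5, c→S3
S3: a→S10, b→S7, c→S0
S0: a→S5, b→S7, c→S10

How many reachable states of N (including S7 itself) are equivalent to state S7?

Reachable states from the start: {S0,S1,S2,S3,S4,S5,S7,S8,S9,S10}. Unreachable: {S6} — drop them.
Initial partition by acceptance: {S0,S7} | {S1,S2,S3,S4,S5,S8,S9,S10}.
Refine {S1,S2,S3,S4,S5,S8,S9,S10} on symbol a: members go to different blocks, giving {S1,S2,S3,S4,S5,S8,S9} and {S10}.
Refine {S1,S2,S3,S4,S5,S8,S9} on symbol a: members go to different blocks, giving {S1,S2,S4,S5,S8,S9} and {S3}.
Split {S1,S2,S4,S5,S8,S9} by δ(·,b) → {S1,S2,S5,S9} and {S4,S8}.
Refine {S1,S2,S5,S9} on symbol b: members go to different blocks, giving {S2,S5,S9} and {S1}.
The partition is now stable with 6 blocks: {S0,S7} | {S2,S5,S9} | {S10} | {S3} | {S4,S8} | {S1}.
State S7 belongs to the block {S0,S7}, which has 2 states.

2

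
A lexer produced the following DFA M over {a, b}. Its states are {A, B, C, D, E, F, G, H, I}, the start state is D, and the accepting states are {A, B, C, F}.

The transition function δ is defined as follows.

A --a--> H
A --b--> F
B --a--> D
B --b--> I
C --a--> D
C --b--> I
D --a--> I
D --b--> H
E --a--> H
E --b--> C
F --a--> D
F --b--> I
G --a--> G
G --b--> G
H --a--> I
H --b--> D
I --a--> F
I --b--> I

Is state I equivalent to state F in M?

Reachable states from the start: {D,F,H,I}. Unreachable: {A,B,C,E,G} — drop them.
P0 = {F} | {D,H,I}.
Refine {D,H,I} on symbol a: members go to different blocks, giving {D,H} and {I}.
Stable partition: {F} | {D,H} | {I} — 3 equivalence classes.
I and F end up in different blocks, so they are distinguishable. For instance, the string 'ε' is accepted from only F.

No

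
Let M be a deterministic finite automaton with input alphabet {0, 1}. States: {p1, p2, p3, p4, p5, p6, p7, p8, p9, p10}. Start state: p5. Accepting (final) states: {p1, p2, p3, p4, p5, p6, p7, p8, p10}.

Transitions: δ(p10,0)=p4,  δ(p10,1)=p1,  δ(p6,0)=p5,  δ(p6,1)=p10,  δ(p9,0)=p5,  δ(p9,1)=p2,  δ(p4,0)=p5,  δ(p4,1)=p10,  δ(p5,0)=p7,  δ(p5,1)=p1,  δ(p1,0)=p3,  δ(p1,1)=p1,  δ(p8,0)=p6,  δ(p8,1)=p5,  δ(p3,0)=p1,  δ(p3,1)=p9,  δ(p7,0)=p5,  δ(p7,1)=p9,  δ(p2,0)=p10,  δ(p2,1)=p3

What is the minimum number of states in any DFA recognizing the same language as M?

First remove the unreachable states {p6,p8}; 8 states remain.
Start with accepting vs non-accepting: {p1,p2,p3,p4,p5,p7,p10} | {p9}.
Split {p1,p2,p3,p4,p5,p7,p10} by δ(·,1) → {p1,p2,p4,p5,p10} and {p3,p7}.
Split {p1,p2,p4,p5,p10} by δ(·,0) → {p2,p4,p10} and {p1,p5}.
On input 0, block {p2,p4,p10} splits into {p2,p10} and {p4}.
On input 0, block {p2,p10} splits into {p2} and {p10}.
Stable partition: {p2} | {p9} | {p3,p7} | {p1,p5} | {p4} | {p10} — 6 equivalence classes.

6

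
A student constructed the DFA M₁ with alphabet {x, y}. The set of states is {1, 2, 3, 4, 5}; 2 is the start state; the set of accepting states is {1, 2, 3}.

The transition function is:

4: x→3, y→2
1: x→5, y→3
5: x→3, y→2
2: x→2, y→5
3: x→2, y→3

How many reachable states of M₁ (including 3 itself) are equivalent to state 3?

1

First remove the unreachable states {1,4}; 3 states remain.
Initial partition by acceptance: {2,3} | {5}.
Split {2,3} by δ(·,y) → {2} and {3}.
Stable partition: {2} | {5} | {3} — 3 equivalence classes.
The equivalence class containing 3 is {3}, of size 1.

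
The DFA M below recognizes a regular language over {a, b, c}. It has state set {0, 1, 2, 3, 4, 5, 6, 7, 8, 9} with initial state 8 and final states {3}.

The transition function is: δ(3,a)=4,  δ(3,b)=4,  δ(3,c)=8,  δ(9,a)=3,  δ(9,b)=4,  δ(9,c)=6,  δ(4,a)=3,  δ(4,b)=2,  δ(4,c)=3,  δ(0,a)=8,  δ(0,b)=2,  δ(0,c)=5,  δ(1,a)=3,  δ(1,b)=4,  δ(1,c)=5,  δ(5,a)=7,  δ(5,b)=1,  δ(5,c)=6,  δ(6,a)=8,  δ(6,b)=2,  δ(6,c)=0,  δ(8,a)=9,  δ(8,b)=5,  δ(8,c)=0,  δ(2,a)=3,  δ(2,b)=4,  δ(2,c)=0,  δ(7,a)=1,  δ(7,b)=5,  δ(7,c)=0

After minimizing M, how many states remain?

All states are reachable from the start state.
Start with accepting vs non-accepting: {3} | {0,1,2,4,5,6,7,8,9}.
Refine {0,1,2,4,5,6,7,8,9} on symbol a: members go to different blocks, giving {0,5,6,7,8} and {1,2,4,9}.
On input a, block {0,5,6,7,8} splits into {0,5,6} and {7,8}.
Refine {1,2,4,9} on symbol c: members go to different blocks, giving {1,2,9} and {4}.
Stable partition: {3} | {0,5,6} | {1,2,9} | {7,8} | {4} — 5 equivalence classes.

5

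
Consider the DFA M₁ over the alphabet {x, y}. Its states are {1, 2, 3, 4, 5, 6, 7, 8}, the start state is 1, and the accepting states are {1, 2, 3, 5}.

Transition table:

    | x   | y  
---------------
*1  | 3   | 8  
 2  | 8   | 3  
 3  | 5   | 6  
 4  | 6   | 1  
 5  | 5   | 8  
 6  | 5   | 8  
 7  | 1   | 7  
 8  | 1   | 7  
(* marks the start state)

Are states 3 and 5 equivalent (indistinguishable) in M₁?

First remove the unreachable states {2,4}; 6 states remain.
Initial partition by acceptance: {1,3,5} | {6,7,8}.
The partition is now stable with 2 blocks: {1,3,5} | {6,7,8}.
3 and 5 lie in the same block of the stable partition, so they are equivalent — no string distinguishes them.

Yes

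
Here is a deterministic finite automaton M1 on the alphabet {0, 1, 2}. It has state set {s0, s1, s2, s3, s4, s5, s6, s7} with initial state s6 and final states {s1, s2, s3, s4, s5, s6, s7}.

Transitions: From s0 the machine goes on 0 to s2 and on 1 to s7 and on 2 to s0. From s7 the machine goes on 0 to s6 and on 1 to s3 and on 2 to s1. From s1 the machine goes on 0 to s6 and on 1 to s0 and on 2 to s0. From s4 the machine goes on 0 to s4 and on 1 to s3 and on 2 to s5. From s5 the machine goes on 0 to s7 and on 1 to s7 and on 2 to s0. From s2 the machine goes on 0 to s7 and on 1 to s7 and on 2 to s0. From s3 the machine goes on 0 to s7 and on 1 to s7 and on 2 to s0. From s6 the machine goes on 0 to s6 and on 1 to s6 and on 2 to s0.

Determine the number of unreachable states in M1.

2

BFS from s6 reaches {s0, s1, s2, s3, s6, s7}; the 2 state(s) s4, s5 are never visited.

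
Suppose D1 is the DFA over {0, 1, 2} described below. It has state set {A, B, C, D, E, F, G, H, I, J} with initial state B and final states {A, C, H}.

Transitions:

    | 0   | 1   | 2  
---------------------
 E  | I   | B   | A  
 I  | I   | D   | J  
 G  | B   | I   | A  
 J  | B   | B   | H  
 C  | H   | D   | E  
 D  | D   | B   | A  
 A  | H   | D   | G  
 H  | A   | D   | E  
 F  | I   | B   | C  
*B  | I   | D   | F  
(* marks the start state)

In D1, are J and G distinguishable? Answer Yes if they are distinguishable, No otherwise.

Initial partition by acceptance: {A,C,H} | {B,D,E,F,G,I,J}.
Refine {B,D,E,F,G,I,J} on symbol 2: members go to different blocks, giving {D,E,F,G,J} and {B,I}.
On input 0, block {D,E,F,G,J} splits into {E,F,G,J} and {D}.
No further refinement is possible. Final partition (4 blocks): {A,C,H} | {E,F,G,J} | {B,I} | {D}.
J and G lie in the same block of the stable partition, so they are equivalent — no string distinguishes them.

No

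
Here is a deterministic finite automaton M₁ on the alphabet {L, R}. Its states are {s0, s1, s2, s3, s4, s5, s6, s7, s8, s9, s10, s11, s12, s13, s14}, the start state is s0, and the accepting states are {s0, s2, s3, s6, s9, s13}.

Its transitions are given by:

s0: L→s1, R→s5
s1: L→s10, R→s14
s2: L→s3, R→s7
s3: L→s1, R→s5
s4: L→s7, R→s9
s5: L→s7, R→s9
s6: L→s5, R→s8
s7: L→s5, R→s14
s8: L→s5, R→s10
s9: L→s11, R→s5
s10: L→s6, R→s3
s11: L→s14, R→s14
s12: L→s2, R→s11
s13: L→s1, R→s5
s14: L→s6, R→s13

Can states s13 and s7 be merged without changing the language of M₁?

No

Reachable states from the start: {s0,s1,s3,s5,s6,s7,s8,s9,s10,s11,s13,s14}. Unreachable: {s2,s4,s12} — drop them.
Initial partition by acceptance: {s0,s3,s6,s9,s13} | {s1,s5,s7,s8,s10,s11,s14}.
Split {s1,s5,s7,s8,s10,s11,s14} by δ(·,L) → {s1,s5,s7,s8,s11} and {s10,s14}.
Refine {s1,s5,s7,s8,s11} on symbol L: members go to different blocks, giving {s5,s7,s8} and {s1,s11}.
Refine {s0,s3,s6,s9,s13} on symbol L: members go to different blocks, giving {s0,s3,s9,s13} and {s6}.
Refine {s5,s7,s8} on symbol R: members go to different blocks, giving {s7,s8} and {s5}.
No further refinement is possible. Final partition (6 blocks): {s0,s3,s9,s13} | {s7,s8} | {s10,s14} | {s1,s11} | {s6} | {s5}.
s13 and s7 end up in different blocks, so they are distinguishable. For instance, the string 'ε' is accepted from only s13.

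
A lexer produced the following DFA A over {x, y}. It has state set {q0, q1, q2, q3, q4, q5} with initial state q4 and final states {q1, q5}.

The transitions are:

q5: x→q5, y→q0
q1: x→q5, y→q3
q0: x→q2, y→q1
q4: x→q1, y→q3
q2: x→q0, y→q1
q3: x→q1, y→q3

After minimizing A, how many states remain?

4

Every state is reachable, so we keep all 6.
Initial partition by acceptance: {q1,q5} | {q0,q2,q3,q4}.
On input x, block {q0,q2,q3,q4} splits into {q0,q2} and {q3,q4}.
Refine {q1,q5} on symbol y: members go to different blocks, giving {q1} and {q5}.
No further refinement is possible. Final partition (4 blocks): {q1} | {q0,q2} | {q3,q4} | {q5}.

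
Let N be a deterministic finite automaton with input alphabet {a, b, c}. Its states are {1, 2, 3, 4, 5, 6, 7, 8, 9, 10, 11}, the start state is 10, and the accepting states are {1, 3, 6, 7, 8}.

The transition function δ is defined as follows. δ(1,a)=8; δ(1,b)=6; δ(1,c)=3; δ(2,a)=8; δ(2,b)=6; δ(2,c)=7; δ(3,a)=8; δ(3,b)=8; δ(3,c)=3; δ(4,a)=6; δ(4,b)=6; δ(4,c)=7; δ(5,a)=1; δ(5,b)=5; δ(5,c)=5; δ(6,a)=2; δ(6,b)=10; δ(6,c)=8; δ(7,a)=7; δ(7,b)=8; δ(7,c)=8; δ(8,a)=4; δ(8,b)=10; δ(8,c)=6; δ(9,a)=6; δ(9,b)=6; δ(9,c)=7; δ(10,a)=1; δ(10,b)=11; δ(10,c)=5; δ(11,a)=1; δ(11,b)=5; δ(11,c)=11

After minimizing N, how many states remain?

Reachable states from the start: {1,2,3,4,5,6,7,8,10,11}. Unreachable: {9} — drop them.
P0 = {1,3,6,7,8} | {2,4,5,10,11}.
Split {1,3,6,7,8} by δ(·,a) → {1,3,7} and {6,8}.
Split {1,3,7} by δ(·,a) → {1,3} and {7}.
On input a, block {2,4,5,10,11} splits into {5,10,11} and {2,4}.
The partition is now stable with 5 blocks: {1,3} | {5,10,11} | {6,8} | {7} | {2,4}.

5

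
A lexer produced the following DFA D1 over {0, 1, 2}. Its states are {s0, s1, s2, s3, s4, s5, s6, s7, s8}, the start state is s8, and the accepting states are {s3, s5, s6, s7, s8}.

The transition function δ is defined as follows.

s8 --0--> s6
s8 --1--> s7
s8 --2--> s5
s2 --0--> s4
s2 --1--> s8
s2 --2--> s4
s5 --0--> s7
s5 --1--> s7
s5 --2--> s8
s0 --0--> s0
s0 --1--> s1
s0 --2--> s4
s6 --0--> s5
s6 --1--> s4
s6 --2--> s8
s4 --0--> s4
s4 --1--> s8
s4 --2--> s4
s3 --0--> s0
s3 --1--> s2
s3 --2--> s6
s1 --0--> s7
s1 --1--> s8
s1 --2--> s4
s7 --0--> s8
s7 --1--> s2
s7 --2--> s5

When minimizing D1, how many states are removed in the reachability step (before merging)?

3

Starting at s8 and following transitions, the reachable set is {s2, s4, s5, s6, s7, s8}. That leaves s0, s1, s3 unreachable — 3 in total.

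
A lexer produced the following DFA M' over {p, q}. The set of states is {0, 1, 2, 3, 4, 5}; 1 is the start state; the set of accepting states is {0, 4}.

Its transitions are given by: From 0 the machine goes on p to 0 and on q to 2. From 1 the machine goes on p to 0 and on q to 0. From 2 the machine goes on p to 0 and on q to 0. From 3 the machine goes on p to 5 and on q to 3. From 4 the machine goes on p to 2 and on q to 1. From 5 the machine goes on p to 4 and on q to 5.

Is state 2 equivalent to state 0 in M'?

No

First remove the unreachable states {3,4,5}; 3 states remain.
Start with accepting vs non-accepting: {0} | {1,2}.
Stable partition: {0} | {1,2} — 2 equivalence classes.
2 and 0 end up in different blocks, so they are distinguishable. For instance, the string 'ε' is accepted from only 0.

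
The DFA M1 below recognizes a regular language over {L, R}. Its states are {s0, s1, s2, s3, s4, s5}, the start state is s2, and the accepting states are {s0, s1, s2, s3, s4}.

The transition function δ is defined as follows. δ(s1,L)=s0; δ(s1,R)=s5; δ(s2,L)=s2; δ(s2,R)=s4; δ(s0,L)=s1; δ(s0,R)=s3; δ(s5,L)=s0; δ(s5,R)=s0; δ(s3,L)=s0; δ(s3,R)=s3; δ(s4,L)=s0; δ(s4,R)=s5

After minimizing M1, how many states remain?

5

Start with accepting vs non-accepting: {s0,s1,s2,s3,s4} | {s5}.
On input R, block {s0,s1,s2,s3,s4} splits into {s0,s2,s3} and {s1,s4}.
Refine {s0,s2,s3} on symbol L: members go to different blocks, giving {s2,s3} and {s0}.
Split {s2,s3} by δ(·,L) → {s2} and {s3}.
Stable partition: {s2} | {s5} | {s1,s4} | {s0} | {s3} — 5 equivalence classes.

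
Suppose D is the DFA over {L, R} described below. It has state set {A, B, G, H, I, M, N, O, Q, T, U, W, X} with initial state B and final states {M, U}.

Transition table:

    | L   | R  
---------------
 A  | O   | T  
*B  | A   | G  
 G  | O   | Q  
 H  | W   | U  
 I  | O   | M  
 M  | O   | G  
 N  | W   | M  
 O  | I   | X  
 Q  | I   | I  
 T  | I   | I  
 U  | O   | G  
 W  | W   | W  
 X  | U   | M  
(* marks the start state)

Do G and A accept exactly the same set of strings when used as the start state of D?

Yes

Reachable states from the start: {A,B,G,I,M,O,Q,T,U,X}. Unreachable: {H,N,W} — drop them.
Start with accepting vs non-accepting: {M,U} | {A,B,G,I,O,Q,T,X}.
Refine {A,B,G,I,O,Q,T,X} on symbol L: members go to different blocks, giving {A,B,G,I,O,Q,T} and {X}.
Split {A,B,G,I,O,Q,T} by δ(·,R) → {A,B,G,Q,T} and {O} and {I}.
Refine {A,B,G,Q,T} on symbol L: members go to different blocks, giving {Q,T} and {A,G} and {B}.
No further refinement is possible. Final partition (7 blocks): {M,U} | {Q,T} | {X} | {O} | {I} | {A,G} | {B}.
G and A lie in the same block of the stable partition, so they are equivalent — no string distinguishes them.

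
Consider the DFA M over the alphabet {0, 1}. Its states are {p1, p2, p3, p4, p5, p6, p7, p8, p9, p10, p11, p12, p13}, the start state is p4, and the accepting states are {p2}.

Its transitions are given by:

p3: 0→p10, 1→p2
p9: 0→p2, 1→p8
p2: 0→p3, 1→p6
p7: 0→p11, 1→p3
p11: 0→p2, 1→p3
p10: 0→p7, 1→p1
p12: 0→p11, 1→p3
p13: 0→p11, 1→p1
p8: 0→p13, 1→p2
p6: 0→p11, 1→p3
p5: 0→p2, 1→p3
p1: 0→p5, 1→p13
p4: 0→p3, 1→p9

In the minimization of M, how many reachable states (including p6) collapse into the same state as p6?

2

States {p12} cannot be reached from the start state, so discard them.
Initial partition by acceptance: {p2} | {p1,p3,p4,p5,p6,p7,p8,p9,p10,p11,p13}.
Split {p1,p3,p4,p5,p6,p7,p8,p9,p10,p11,p13} by δ(·,0) → {p1,p3,p4,p6,p7,p8,p10,p13} and {p5,p9,p11}.
Refine {p1,p3,p4,p6,p7,p8,p10,p13} on symbol 0: members go to different blocks, giving {p1,p6,p7,p13} and {p3,p4,p8,p10}.
Refine {p1,p6,p7,p13} on symbol 1: members go to different blocks, giving {p1,p13} and {p6,p7}.
Split {p3,p4,p8,p10} by δ(·,0) → {p3,p4} and {p8} and {p10}.
Split {p5,p9,p11} by δ(·,1) → {p5,p11} and {p9}.
Refine {p3,p4} on symbol 0: members go to different blocks, giving {p3} and {p4}.
Stable partition: {p2} | {p1,p13} | {p5,p11} | {p3} | {p6,p7} | {p8} | {p10} | {p9} | {p4} — 9 equivalence classes.
The equivalence class containing p6 is {p6,p7}, of size 2.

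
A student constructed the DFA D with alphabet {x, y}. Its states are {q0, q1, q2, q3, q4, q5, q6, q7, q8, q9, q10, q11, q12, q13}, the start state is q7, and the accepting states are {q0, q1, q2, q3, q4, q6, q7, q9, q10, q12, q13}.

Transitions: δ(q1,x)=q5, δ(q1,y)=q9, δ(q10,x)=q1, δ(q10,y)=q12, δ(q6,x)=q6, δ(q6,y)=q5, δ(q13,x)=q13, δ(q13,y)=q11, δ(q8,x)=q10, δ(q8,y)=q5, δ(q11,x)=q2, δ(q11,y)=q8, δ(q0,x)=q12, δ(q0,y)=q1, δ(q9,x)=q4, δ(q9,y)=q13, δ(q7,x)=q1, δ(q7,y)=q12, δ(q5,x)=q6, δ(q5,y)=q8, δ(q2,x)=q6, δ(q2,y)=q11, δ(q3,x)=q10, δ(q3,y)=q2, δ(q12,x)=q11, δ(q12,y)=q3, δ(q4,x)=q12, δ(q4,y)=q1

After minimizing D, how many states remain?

6

Reachable states from the start: {q1,q2,q3,q4,q5,q6,q7,q8,q9,q10,q11,q12,q13}. Unreachable: {q0} — drop them.
Initial partition by acceptance: {q1,q2,q3,q4,q6,q7,q9,q10,q12,q13} | {q5,q8,q11}.
Refine {q1,q2,q3,q4,q6,q7,q9,q10,q12,q13} on symbol x: members go to different blocks, giving {q2,q3,q4,q6,q7,q9,q10,q13} and {q1,q12}.
Split {q2,q3,q4,q6,q7,q9,q10,q13} by δ(·,x) → {q2,q3,q6,q9,q13} and {q4,q7,q10}.
Split {q2,q3,q6,q9,q13} by δ(·,x) → {q2,q6,q13} and {q3,q9}.
Split {q5,q8,q11} by δ(·,x) → {q5,q11} and {q8}.
The partition is now stable with 6 blocks: {q2,q6,q13} | {q5,q11} | {q1,q12} | {q4,q7,q10} | {q3,q9} | {q8}.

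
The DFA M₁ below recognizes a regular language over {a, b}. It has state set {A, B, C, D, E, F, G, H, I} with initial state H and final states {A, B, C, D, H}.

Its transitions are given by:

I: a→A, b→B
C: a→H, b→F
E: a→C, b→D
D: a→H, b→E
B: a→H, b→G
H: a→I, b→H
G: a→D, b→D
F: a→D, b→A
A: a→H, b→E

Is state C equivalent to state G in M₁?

No

Start with accepting vs non-accepting: {A,B,C,D,H} | {E,F,G,I}.
On input a, block {A,B,C,D,H} splits into {A,B,C,D} and {H}.
No further refinement is possible. Final partition (3 blocks): {A,B,C,D} | {E,F,G,I} | {H}.
C and G end up in different blocks, so they are distinguishable. For instance, the string 'ε' is accepted from only C.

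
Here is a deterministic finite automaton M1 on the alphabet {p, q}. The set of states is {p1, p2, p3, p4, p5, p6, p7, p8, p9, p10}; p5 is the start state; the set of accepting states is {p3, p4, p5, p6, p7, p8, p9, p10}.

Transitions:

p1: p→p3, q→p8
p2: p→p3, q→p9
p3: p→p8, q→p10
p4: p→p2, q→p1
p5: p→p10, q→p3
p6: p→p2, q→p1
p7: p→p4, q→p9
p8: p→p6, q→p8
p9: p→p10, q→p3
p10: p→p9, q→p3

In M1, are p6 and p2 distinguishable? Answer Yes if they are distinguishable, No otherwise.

First remove the unreachable states {p4,p7}; 8 states remain.
Initial partition by acceptance: {p3,p5,p6,p8,p9,p10} | {p1,p2}.
Refine {p3,p5,p6,p8,p9,p10} on symbol p: members go to different blocks, giving {p3,p5,p8,p9,p10} and {p6}.
On input p, block {p3,p5,p8,p9,p10} splits into {p3,p5,p9,p10} and {p8}.
Split {p3,p5,p9,p10} by δ(·,p) → {p5,p9,p10} and {p3}.
Refine {p1,p2} on symbol q: members go to different blocks, giving {p1} and {p2}.
The partition is now stable with 6 blocks: {p5,p9,p10} | {p1} | {p6} | {p8} | {p3} | {p2}.
p6 and p2 end up in different blocks, so they are distinguishable. For instance, the string 'ε' is accepted from only p6.

Yes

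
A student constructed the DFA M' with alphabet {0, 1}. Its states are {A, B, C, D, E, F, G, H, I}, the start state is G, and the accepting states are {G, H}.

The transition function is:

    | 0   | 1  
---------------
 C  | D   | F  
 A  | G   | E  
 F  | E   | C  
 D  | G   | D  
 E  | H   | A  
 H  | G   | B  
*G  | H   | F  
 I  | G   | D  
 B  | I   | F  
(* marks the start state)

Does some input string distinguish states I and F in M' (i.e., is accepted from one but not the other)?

Start with accepting vs non-accepting: {G,H} | {A,B,C,D,E,F,I}.
Refine {A,B,C,D,E,F,I} on symbol 0: members go to different blocks, giving {A,D,E,I} and {B,C,F}.
No further refinement is possible. Final partition (3 blocks): {G,H} | {A,D,E,I} | {B,C,F}.
I and F end up in different blocks, so they are distinguishable. For instance, the string '0' is accepted from only I.

Yes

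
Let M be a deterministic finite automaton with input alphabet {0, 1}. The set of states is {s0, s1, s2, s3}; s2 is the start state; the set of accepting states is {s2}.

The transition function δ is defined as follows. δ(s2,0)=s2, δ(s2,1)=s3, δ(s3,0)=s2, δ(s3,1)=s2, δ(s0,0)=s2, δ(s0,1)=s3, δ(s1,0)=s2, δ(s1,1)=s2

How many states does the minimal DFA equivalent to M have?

States {s0,s1} cannot be reached from the start state, so discard them.
Initial partition by acceptance: {s2} | {s3}.
The partition is now stable with 2 blocks: {s2} | {s3}.

2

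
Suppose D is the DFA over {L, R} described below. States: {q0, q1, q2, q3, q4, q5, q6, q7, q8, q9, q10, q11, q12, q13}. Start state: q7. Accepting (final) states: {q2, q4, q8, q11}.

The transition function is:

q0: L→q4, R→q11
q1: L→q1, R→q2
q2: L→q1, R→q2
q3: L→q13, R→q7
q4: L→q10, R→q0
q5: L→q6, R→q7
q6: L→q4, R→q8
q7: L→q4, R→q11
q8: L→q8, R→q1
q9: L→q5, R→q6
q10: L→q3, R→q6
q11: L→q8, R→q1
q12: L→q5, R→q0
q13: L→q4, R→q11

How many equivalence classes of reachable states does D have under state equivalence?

7

First remove the unreachable states {q5,q9,q12}; 11 states remain.
P0 = {q2,q4,q8,q11} | {q0,q1,q3,q6,q7,q10,q13}.
On input L, block {q2,q4,q8,q11} splits into {q2,q4} and {q8,q11}.
Split {q2,q4} by δ(·,R) → {q2} and {q4}.
On input L, block {q0,q1,q3,q6,q7,q10,q13} splits into {q0,q6,q7,q13} and {q1,q3,q10}.
Refine {q1,q3,q10} on symbol L: members go to different blocks, giving {q1,q10} and {q3}.
On input L, block {q1,q10} splits into {q1} and {q10}.
No further refinement is possible. Final partition (7 blocks): {q2} | {q0,q6,q7,q13} | {q8,q11} | {q4} | {q1} | {q3} | {q10}.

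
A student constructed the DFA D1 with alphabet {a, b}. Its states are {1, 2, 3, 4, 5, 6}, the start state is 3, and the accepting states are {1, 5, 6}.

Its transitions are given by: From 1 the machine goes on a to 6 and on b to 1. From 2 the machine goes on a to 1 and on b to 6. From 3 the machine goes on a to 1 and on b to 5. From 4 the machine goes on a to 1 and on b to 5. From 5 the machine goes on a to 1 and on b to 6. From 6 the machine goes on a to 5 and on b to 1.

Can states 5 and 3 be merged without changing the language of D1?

No

First remove the unreachable states {2,4}; 4 states remain.
Initial partition by acceptance: {1,5,6} | {3}.
Stable partition: {1,5,6} | {3} — 2 equivalence classes.
5 and 3 end up in different blocks, so they are distinguishable. For instance, the string 'ε' is accepted from only 5.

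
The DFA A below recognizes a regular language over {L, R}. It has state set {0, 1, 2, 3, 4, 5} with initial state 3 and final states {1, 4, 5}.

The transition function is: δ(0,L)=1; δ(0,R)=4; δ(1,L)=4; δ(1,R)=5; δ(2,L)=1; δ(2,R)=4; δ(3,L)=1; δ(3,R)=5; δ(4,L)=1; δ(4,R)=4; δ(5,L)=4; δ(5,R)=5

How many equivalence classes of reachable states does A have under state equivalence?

2

Reachable states from the start: {1,3,4,5}. Unreachable: {0,2} — drop them.
P0 = {1,4,5} | {3}.
Stable partition: {1,4,5} | {3} — 2 equivalence classes.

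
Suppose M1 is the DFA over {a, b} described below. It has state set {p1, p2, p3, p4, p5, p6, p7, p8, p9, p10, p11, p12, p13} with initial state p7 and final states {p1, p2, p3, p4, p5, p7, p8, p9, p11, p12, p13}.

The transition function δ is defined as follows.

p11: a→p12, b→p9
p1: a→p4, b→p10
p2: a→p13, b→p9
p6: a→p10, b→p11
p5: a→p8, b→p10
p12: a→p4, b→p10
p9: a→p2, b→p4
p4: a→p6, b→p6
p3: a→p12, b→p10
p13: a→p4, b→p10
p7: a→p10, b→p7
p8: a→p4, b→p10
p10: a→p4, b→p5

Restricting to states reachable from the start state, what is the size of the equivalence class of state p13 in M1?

3

Reachable states from the start: {p2,p4,p5,p6,p7,p8,p9,p10,p11,p12,p13}. Unreachable: {p1,p3} — drop them.
P0 = {p2,p4,p5,p7,p8,p9,p11,p12,p13} | {p6,p10}.
Refine {p2,p4,p5,p7,p8,p9,p11,p12,p13} on symbol a: members go to different blocks, giving {p2,p5,p8,p9,p11,p12,p13} and {p4,p7}.
Split {p2,p5,p8,p9,p11,p12,p13} by δ(·,a) → {p2,p5,p9,p11} and {p8,p12,p13}.
Split {p2,p5,p9,p11} by δ(·,a) → {p2,p5,p11} and {p9}.
On input b, block {p2,p5,p11} splits into {p2,p11} and {p5}.
Split {p6,p10} by δ(·,a) → {p6} and {p10}.
Refine {p4,p7} on symbol a: members go to different blocks, giving {p4} and {p7}.
The partition is now stable with 8 blocks: {p2,p11} | {p6} | {p4} | {p8,p12,p13} | {p9} | {p5} | {p10} | {p7}.
State p13 belongs to the block {p8,p12,p13}, which has 3 states.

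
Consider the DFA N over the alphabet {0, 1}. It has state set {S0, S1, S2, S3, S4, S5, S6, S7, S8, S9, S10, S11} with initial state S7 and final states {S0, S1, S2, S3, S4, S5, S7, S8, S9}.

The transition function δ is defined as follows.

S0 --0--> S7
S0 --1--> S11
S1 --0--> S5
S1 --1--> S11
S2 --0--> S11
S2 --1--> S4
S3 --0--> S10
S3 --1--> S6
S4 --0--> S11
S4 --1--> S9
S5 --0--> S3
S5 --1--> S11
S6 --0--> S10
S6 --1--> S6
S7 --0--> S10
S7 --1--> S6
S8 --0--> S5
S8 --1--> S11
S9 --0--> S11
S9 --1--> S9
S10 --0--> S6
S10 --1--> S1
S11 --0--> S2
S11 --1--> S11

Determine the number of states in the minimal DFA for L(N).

7

First remove the unreachable states {S0,S8}; 10 states remain.
Initial partition by acceptance: {S1,S2,S3,S4,S5,S7,S9} | {S6,S10,S11}.
Refine {S1,S2,S3,S4,S5,S7,S9} on symbol 0: members go to different blocks, giving {S2,S3,S4,S7,S9} and {S1,S5}.
On input 1, block {S2,S3,S4,S7,S9} splits into {S2,S4,S9} and {S3,S7}.
Split {S6,S10,S11} by δ(·,0) → {S6,S10} and {S11}.
On input 1, block {S6,S10} splits into {S6} and {S10}.
On input 0, block {S1,S5} splits into {S1} and {S5}.
No further refinement is possible. Final partition (7 blocks): {S2,S4,S9} | {S6} | {S1} | {S3,S7} | {S11} | {S10} | {S5}.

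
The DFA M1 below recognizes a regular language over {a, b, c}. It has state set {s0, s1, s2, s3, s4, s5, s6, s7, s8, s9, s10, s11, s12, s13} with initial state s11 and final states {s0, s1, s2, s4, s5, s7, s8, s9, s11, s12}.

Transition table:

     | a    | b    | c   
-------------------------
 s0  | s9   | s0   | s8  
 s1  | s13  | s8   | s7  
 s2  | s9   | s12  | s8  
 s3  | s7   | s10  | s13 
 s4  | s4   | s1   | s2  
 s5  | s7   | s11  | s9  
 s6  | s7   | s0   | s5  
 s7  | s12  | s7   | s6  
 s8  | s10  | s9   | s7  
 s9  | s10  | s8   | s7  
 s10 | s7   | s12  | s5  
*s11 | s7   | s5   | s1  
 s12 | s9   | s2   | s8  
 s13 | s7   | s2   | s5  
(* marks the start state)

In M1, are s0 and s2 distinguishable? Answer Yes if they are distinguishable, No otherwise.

Reachable states from the start: {s0,s1,s2,s5,s6,s7,s8,s9,s10,s11,s12,s13}. Unreachable: {s3,s4} — drop them.
Initial partition by acceptance: {s0,s1,s2,s5,s7,s8,s9,s11,s12} | {s6,s10,s13}.
Refine {s0,s1,s2,s5,s7,s8,s9,s11,s12} on symbol a: members go to different blocks, giving {s0,s2,s5,s7,s11,s12} and {s1,s8,s9}.
Split {s0,s2,s5,s7,s11,s12} by δ(·,a) → {s0,s2,s12} and {s5,s7,s11}.
On input a, block {s5,s7,s11} splits into {s5,s11} and {s7}.
No further refinement is possible. Final partition (5 blocks): {s0,s2,s12} | {s6,s10,s13} | {s1,s8,s9} | {s5,s11} | {s7}.
s0 and s2 lie in the same block of the stable partition, so they are equivalent — no string distinguishes them.

No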